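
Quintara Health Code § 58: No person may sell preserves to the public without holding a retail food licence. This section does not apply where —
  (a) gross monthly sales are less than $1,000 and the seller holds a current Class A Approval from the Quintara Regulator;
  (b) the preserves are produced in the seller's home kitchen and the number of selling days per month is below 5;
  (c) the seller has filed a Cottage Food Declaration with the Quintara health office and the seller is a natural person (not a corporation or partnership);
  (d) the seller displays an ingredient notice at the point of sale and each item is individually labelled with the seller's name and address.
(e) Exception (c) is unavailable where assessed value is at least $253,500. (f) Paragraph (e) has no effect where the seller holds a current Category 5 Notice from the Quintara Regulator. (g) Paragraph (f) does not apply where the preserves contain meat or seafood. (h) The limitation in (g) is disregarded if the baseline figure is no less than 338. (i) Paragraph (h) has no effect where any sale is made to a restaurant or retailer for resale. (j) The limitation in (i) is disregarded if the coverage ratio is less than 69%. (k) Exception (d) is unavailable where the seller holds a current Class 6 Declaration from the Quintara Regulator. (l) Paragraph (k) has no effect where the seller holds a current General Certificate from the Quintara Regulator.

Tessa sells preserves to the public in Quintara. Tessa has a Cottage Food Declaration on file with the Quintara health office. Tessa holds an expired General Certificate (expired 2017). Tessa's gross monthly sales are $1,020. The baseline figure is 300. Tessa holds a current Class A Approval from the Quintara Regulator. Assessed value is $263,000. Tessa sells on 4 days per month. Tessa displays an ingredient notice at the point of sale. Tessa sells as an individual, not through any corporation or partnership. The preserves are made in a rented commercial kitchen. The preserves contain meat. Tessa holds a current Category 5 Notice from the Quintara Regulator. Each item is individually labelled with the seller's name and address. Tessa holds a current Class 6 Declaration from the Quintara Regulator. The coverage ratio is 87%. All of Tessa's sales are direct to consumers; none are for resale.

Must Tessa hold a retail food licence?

Exception (a) fails — gross monthly sales are $1,020, not less than $1,000.
Exception (b) does not apply: the preserves are made in a commercial kitchen, not a home kitchen.
All of (c)'s requirements are met (a Cottage Food Declaration is on file; the seller is a natural person). Turning to paragraphs (e)–(j): (e) operates — assessed value is $263,000, meeting the $253,500 threshold. (f) would limit (e) — a current Category 5 Notice is held — but (g) sets (f) aside: (g) is triggered — the preserves contain meat. (h), which would lift (g), does not operate here — the baseline figure is 300, short of 338. (c) is therefore removed.
Exception (d) is satisfied on its face — an ingredient notice is displayed; items are individually labelled. But: (k) operates against (d): a current Class 6 Declaration is held. (l), which would lift (k), is not triggered — the General Certificate is not current. (d) is therefore removed.
Every exception is unavailable, so the rule governs.

Yes — Tessa must hold a retail food licence.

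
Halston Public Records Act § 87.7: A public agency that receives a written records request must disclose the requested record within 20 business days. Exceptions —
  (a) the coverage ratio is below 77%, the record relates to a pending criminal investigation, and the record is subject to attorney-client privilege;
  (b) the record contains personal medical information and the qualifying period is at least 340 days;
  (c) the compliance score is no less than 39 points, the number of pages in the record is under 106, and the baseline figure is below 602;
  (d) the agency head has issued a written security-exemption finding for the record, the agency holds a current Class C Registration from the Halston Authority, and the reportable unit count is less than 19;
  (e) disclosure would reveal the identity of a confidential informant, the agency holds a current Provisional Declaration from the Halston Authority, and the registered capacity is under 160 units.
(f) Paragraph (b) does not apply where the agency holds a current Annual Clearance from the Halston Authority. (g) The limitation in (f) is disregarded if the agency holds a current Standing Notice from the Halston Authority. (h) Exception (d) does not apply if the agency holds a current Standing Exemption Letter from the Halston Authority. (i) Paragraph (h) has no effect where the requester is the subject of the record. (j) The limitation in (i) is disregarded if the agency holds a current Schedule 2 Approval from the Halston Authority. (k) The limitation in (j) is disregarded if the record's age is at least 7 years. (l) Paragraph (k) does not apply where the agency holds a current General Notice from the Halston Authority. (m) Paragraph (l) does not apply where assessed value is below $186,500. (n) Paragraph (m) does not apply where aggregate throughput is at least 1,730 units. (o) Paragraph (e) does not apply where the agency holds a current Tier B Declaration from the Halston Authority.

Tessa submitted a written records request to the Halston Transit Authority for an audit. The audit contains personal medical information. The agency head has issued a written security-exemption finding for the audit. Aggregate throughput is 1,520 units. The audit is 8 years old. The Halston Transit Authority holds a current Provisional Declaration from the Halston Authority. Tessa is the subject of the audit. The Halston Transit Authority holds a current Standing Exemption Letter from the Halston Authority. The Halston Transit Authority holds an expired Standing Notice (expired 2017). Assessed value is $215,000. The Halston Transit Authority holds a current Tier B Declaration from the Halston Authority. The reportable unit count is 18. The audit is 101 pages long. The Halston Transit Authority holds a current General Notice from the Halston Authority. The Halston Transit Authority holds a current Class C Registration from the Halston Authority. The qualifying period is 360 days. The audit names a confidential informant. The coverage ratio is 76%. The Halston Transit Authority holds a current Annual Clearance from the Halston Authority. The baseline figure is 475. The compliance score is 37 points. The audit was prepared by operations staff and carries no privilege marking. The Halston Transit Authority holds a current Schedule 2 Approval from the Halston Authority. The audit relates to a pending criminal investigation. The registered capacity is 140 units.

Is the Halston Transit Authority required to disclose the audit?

Exception (a) fails — the audit carries no privilege marking.
Exception (b)'s conditions are all satisfied: the audit contains personal medical information; the qualifying period is 360 days, meeting the 340 days threshold. But applying paragraphs (f)–(g): (f) operates against (b): a current Annual Clearance is held. (g), which would lift (f), is not engaged — the Standing Notice is not current. Exception (b) does not apply.
Exception (c) does not apply: the compliance score is 37 points, short of 39 points.
Exception (d)'s conditions are all satisfied: a written security-exemption finding has been issued; a current Class C Registration is held; the reportable unit count is 18, less than the 19 limit. Turning to paragraphs (h)–(n): (h) is triggered — a current Standing Exemption Letter is held. (i) would limit (h) — Tessa is the subject of the audit — but (j) sets (i) aside: (j) operates — a current Schedule 2 Approval is held. (k) operates (the record's age is 8 years, meeting the 7 years threshold), but is set aside by (l): (l) operates against (k): a current General Notice is held. (m) is inapplicable (assessed value is $215,000, not below $186,500), so (l) stands. Exception (d) does not apply.
All of (e)'s requirements are met (the audit names a confidential informant; a current Provisional Declaration is held; the registered capacity is 140 units, under the 160 units limit). However, paragraph (o) must be considered: (o) operates — a current Tier B Declaration is held. (e) is therefore removed.
No exception is made out. the Halston Transit Authority falls within the general rule.

Yes — the Halston Transit Authority must disclose the audit.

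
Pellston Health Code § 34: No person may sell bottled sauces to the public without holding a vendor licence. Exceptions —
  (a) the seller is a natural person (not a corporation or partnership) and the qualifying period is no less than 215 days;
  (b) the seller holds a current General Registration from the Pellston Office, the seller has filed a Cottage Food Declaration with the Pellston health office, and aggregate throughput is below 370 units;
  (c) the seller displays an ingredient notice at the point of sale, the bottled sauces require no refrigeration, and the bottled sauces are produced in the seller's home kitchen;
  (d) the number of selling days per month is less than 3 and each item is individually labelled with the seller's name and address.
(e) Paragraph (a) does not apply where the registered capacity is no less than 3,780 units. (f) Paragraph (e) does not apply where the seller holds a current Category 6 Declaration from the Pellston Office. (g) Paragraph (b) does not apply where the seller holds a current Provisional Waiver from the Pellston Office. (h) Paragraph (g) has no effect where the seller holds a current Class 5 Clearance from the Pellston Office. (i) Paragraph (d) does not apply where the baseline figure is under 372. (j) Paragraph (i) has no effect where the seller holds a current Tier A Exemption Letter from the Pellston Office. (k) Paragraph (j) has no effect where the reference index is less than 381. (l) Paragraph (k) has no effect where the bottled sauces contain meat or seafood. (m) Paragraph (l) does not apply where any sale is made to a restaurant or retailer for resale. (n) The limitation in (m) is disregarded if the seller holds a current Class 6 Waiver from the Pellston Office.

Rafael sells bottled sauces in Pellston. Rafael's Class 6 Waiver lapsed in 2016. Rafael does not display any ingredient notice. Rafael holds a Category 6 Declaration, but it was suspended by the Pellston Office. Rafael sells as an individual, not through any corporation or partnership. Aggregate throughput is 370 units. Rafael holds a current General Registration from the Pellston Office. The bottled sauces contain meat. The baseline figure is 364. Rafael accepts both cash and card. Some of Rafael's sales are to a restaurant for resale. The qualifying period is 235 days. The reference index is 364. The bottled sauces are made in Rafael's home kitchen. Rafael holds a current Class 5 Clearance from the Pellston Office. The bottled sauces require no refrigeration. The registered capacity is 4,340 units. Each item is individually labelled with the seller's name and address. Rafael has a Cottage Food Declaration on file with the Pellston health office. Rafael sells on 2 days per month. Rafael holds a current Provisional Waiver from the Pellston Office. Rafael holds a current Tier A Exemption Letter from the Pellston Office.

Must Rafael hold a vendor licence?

Exception (a)'s conditions are all satisfied: the seller is a natural person; the qualifying period is 235 days, meeting the 215 days threshold. Turning to paragraphs (e)–(f): (e) applies — the registered capacity is 4,340 units, meeting the 3,780 units threshold. (f) is inapplicable (the Category 6 Declaration is not current), so (e) stands. (a) is therefore removed.
Exception (b) fails — aggregate throughput is 370 units, not below 370 units.
Exception (c) requires that the seller displays an ingredient notice at the point of sale; but no ingredient notice is displayed, so (c) is unavailable.
All of (d)'s requirements are met (the number of selling days per month is 2, less than the 3 limit; items are individually labelled). However, paragraphs (i)–(n) must be considered: (i) operates against (d): the baseline figure is 364, under the 372 limit. (j) would limit (i) — a current Tier A Exemption Letter is held — but (k) sets (j) aside: (k) operates against (j): the reference index is 364, less than the 381 limit. (l) is engaged (the bottled sauces contain meat), but yields to (m): (m) operates against (l): some sales are to a restaurant for resale. (n), which would lift (m), is not engaged — the Class 6 Waiver is not current. (d) is therefore removed.
No exception applies. The general rule governs.

Yes — Rafael must hold a vendor licence.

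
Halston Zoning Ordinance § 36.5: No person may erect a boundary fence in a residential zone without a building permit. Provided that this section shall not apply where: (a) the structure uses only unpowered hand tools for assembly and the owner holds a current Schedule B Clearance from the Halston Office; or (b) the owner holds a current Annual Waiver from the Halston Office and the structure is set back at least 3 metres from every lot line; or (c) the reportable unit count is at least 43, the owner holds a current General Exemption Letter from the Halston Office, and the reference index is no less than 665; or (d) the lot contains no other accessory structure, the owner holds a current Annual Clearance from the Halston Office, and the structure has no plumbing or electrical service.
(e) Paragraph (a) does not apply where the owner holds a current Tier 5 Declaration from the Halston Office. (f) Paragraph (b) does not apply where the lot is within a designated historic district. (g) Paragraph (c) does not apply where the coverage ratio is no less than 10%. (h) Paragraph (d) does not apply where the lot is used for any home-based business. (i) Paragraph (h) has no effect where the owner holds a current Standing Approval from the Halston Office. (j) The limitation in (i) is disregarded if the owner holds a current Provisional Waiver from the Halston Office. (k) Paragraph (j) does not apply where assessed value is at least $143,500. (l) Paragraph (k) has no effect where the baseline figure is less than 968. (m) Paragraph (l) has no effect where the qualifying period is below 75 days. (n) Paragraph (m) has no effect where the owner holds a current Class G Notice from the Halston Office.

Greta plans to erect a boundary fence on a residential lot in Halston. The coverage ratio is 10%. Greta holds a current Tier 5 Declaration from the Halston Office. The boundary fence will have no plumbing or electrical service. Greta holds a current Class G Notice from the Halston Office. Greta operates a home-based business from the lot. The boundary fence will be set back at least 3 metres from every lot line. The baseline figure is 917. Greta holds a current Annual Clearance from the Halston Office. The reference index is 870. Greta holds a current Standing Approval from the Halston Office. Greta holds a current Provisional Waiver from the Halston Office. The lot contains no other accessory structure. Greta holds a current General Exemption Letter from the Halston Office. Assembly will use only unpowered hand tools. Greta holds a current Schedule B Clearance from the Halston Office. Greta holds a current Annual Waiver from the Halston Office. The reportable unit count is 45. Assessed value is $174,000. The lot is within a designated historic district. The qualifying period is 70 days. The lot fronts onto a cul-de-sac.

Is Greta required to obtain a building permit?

Yes — Greta must obtain a building permit.

Exception (a): assembly uses only hand tools; a current Schedule B Clearance is held — every condition holds. But: (e) is engaged — a current Tier 5 Declaration is held. (a) is therefore removed.
All of (b)'s requirements are met (a current Annual Waiver is held; the setback is at least 3 m on every side). But applying paragraph (f): (f) operates against (b): the lot is in a historic district. Exception (b) does not apply.
Exception (c)'s conditions are all satisfied: the reportable unit count is 45, meeting the 43 threshold; a current General Exemption Letter is held; the reference index is 870, meeting the 665 threshold. But applying paragraph (g): (g) applies — the coverage ratio is 10%, meeting the 10% threshold. (c) is therefore removed.
All of (d)'s requirements are met (the lot has no other accessory structure; a current Annual Clearance is held; there is no plumbing or electrical service). But applying paragraphs (h)–(n): (h) operates against (d): a home-based business operates on the lot. (i) is engaged (a current Standing Approval is held), but is overridden by (j): (j) operates against (i): a current Provisional Waiver is held. (k) would limit (j) — assessed value is $174,000, meeting the $143,500 threshold — but (l) sets (k) aside: (l) operates against (k): the baseline figure is 917, less than the 968 limit. (m) applies (the qualifying period is 70 days, below the 75 days limit), but is displaced by (n): (n) applies — a current Class G Notice is held. Exception (d) does not apply.
None of the exceptions is available; § 36.5 applies in full.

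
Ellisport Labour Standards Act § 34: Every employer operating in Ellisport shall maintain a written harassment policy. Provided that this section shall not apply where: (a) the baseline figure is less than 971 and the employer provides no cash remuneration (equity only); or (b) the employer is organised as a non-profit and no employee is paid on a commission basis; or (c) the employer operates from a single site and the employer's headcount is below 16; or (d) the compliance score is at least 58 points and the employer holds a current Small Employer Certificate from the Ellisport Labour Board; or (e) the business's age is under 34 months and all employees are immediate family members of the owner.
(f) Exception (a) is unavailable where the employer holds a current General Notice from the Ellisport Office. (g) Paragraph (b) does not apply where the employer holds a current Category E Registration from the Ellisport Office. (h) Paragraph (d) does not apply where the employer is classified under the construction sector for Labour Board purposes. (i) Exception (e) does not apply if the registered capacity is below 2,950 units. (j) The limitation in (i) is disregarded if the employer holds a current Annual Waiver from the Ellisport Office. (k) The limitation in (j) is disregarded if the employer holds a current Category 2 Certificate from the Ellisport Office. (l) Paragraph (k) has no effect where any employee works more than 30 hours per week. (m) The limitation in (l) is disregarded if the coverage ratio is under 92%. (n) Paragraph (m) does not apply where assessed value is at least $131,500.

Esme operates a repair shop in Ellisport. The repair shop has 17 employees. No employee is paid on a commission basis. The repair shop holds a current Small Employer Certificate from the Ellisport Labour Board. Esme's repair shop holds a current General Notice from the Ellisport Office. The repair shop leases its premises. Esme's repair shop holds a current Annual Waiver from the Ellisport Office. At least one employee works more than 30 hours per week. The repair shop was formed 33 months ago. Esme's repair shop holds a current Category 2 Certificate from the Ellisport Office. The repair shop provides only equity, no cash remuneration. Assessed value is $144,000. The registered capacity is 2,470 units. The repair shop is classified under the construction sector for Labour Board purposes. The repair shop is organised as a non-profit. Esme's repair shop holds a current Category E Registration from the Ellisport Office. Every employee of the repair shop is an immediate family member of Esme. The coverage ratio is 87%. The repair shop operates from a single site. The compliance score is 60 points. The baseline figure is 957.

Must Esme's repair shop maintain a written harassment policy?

No — exception (e) applies; Esme's repair shop is not required to maintain a written harassment policy.

Exception (a) is satisfied on its face — the baseline figure is 957, less than the 971 limit; remuneration is equity-only. But: (f) applies — a current General Notice is held. Exception (a) does not apply.
Exception (b)'s conditions are all satisfied: the employer is a non-profit; no employee is paid on commission. But applying paragraph (g): (g) operates against (b): a current Category E Registration is held. Exception (b) does not apply.
Exception (c) does not apply: the employer's headcount is 17, not below 16.
Exception (d)'s conditions are all satisfied: the compliance score is 60 points, meeting the 58 points threshold; a current Small Employer Certificate is held. Turning to paragraph (h): (h) operates against (d): the repair shop is classified under the construction sector. Exception (d) does not apply.
Exception (e) is satisfied on its face — the business's age is 33 months, under the 34 months limit; every employee is an immediate family member. As to paragraphs (i)–(n): (i) would limit (e) — the registered capacity is 2,470 units, below the 2,950 units limit — but (j) sets (i) aside: (j) operates — a current Annual Waiver is held. (k) would limit (j) — a current Category 2 Certificate is held — but (l) sets (k) aside: (l) operates against (k): at least one employee exceeds 30 hours/week. (m) would limit (l) — the coverage ratio is 87%, under the 92% limit — but (n) sets (m) aside: (n) is triggered — assessed value is $144,000, meeting the $131,500 threshold. Exception (e) stands.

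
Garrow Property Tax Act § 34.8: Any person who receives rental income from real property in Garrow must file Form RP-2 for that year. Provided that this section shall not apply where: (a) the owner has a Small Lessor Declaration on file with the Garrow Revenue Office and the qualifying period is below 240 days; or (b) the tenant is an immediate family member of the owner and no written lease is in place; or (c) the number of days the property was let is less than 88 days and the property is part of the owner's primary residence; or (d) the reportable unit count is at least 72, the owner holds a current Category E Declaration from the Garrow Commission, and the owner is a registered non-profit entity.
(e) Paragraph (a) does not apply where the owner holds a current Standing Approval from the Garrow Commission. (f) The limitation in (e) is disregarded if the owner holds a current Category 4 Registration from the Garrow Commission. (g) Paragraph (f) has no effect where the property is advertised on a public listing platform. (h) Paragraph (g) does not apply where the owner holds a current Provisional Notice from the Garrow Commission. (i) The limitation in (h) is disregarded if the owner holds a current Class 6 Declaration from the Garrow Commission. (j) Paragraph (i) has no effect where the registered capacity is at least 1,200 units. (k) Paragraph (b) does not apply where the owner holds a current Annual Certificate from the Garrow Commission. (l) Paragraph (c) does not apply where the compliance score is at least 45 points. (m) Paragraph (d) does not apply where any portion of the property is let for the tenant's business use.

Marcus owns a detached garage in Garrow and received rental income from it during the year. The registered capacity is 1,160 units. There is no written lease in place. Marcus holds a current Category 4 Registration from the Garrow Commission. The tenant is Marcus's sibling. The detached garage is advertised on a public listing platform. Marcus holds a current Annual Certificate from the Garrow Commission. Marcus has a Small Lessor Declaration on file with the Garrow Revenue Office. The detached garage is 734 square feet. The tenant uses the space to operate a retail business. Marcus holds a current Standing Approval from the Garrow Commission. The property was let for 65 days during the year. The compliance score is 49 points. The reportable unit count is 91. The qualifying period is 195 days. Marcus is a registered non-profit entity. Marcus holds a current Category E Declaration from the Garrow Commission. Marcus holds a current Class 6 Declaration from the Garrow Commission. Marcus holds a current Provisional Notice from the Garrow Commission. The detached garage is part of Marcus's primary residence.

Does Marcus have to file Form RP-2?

Exception (a): a Small Lessor Declaration is on file; the qualifying period is 195 days, below the 240 days limit — every condition holds. But applying paragraphs (e)–(j): (e) operates against (a): a current Standing Approval is held. (f) is engaged (a current Category 4 Registration is held), but is overridden by (g): (g) operates — the property is publicly advertised. (h) applies (a current Provisional Notice is held), but is itself disapplied by (i): (i) is engaged — a current Class 6 Declaration is held. (j) is not triggered (the registered capacity is 1,160 units, short of 1,200 units), so (i) stands. (a) is therefore removed.
All of (b)'s requirements are met (the tenant is an immediate family member; there is no written lease). However, paragraph (k) must be considered: (k) is triggered — a current Annual Certificate is held. Exception (b) does not apply.
Exception (c): the number of days the property was let is 65 days, less than the 88 days limit; the detached garage is part of the primary residence — every condition holds. Turning to paragraph (l): (l) operates against (c): the compliance score is 49 points, meeting the 45 points threshold. (c) is therefore removed.
All of (d)'s requirements are met (the reportable unit count is 91, meeting the 72 threshold; a current Category E Declaration is held; Marcus is a registered non-profit). Turning to paragraph (m): (m) applies — the space is let for business use. (d) is therefore removed.
No exception is made out. Marcus falls within the general rule.

Yes — Marcus must file Form RP-2.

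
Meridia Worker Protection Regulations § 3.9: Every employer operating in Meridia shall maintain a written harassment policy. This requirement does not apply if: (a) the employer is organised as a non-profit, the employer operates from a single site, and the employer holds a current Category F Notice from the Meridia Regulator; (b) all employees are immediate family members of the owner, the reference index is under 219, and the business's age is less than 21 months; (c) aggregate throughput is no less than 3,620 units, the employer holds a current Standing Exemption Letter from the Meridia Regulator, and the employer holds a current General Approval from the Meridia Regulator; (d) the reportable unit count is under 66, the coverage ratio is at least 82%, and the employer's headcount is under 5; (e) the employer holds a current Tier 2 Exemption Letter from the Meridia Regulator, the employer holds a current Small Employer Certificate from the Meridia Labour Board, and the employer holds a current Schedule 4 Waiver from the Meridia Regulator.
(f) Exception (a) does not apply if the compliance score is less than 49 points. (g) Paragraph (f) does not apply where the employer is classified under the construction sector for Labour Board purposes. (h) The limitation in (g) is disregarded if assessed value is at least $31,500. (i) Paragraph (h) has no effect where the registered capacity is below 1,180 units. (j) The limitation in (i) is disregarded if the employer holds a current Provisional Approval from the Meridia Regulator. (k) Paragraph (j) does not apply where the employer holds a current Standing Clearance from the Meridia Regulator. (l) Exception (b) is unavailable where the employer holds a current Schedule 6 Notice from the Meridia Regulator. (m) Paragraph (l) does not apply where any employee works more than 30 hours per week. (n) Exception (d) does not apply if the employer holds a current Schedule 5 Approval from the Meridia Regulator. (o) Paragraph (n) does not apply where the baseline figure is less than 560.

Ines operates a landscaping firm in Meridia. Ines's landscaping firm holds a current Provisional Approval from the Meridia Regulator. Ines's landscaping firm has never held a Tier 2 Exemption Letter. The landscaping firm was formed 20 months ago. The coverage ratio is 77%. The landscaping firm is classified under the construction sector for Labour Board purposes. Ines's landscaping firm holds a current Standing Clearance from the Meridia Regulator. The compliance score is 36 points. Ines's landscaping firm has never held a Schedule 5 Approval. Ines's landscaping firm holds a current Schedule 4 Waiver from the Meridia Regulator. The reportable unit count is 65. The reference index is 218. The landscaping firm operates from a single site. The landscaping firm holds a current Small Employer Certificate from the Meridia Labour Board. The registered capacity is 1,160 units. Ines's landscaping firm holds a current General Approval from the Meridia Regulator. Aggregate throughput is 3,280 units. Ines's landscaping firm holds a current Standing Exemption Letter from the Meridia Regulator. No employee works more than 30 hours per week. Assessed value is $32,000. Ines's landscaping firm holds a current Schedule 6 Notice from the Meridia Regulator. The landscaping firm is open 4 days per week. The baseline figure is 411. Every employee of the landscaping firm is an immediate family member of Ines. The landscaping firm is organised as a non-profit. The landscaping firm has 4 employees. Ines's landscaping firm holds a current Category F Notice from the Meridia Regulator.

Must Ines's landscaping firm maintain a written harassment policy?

Exception (a): the employer is a non-profit; the employer operates from a single site; a current Category F Notice is held — every condition holds. As to paragraphs (f)–(k): (f) would limit (a) — the compliance score is 36 points, less than the 49 points limit — but (g) sets (f) aside: (g) operates against (f): the landscaping firm is classified under the construction sector. (h) operates (assessed value is $32,000, meeting the $31,500 threshold), but is displaced by (i): (i) is engaged — the registered capacity is 1,160 units, below the 1,180 units limit. (j) applies (a current Provisional Approval is held), but yields to (k): (k) applies — a current Standing Clearance is held. So (a) applies.
Exception (b)'s conditions are all satisfied: every employee is an immediate family member; the reference index is 218, under the 219 limit; the business's age is 20 months, less than the 21 months limit. Turning to paragraphs (l)–(m): (l) operates against (b): a current Schedule 6 Notice is held. (m) is inapplicable (no employee exceeds 30 hours/week), so (l) stands. Exception (b) does not apply.
Exception (c) fails — aggregate throughput is 3,280 units, short of 3,620 units.
Exception (d) does not apply: the coverage ratio is 77%, short of 82%.
Exception (e) requires that the employer holds a current Tier 2 Exemption Letter from the Meridia Regulator; but the Tier 2 Exemption Letter is not current, so (e) is unavailable.

No — exception (a) applies; Ines's landscaping firm is not required to maintain a written harassment policy.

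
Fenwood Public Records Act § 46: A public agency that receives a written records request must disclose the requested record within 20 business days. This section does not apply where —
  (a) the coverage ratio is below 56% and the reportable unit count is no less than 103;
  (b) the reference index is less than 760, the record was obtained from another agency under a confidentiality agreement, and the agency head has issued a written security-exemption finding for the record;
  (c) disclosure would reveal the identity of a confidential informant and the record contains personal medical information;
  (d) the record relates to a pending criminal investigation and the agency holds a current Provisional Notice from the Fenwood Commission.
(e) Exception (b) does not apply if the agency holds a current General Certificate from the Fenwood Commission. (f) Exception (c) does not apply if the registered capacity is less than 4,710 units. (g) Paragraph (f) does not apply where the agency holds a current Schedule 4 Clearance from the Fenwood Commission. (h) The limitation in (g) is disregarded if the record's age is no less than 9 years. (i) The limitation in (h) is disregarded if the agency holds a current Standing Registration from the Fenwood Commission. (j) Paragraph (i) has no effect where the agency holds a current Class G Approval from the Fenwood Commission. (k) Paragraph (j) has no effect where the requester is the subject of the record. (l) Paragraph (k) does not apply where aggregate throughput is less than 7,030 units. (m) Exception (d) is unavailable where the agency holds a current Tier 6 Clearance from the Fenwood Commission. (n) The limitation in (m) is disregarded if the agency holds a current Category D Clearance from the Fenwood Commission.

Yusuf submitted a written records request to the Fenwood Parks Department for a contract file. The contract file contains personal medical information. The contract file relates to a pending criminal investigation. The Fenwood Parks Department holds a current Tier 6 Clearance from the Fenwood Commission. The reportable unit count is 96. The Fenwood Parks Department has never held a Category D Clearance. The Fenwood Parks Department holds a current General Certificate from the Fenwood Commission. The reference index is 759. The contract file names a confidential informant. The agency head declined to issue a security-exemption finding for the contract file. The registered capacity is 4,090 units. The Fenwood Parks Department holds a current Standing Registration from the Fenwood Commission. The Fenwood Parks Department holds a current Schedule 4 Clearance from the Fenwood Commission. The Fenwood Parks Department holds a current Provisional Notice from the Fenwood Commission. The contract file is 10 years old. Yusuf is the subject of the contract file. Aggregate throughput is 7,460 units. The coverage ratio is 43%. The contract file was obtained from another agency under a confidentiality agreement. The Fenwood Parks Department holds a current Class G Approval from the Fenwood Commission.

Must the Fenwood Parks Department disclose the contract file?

No — exception (c) applies; the Fenwood Parks Department is not required to disclose the contract file.

Exception (a) fails — the reportable unit count is 96, short of 103.
Exception (b) requires that the agency head has issued a written security-exemption finding for the record; but the agency head declined to issue a security-exemption finding, so (b) is unavailable.
Exception (c) is satisfied on its face — the contract file names a confidential informant; the contract file contains personal medical information. As to paragraphs (f)–(l): (f) is triggered (the registered capacity is 4,090 units, less than the 4,710 units limit), but is itself disapplied by (g): (g) applies — a current Schedule 4 Clearance is held. (h) would limit (g) — the record's age is 10 years, meeting the 9 years threshold — but (i) sets (h) aside: (i) operates against (h): a current Standing Registration is held. (j) would limit (i) — a current Class G Approval is held — but (k) sets (j) aside: (k) is triggered — Yusuf is the subject of the contract file. (l), which would lift (k), is not engaged — aggregate throughput is 7,460 units, not less than 7,030 units. So (c) applies.
All of (d)'s requirements are met (the contract file relates to a pending investigation; a current Provisional Notice is held). Turning to paragraphs (m)–(n): (m) operates against (d): a current Tier 6 Clearance is held. (n), which would lift (m), is not triggered — there is no Category D Clearance in force. (d) is therefore removed.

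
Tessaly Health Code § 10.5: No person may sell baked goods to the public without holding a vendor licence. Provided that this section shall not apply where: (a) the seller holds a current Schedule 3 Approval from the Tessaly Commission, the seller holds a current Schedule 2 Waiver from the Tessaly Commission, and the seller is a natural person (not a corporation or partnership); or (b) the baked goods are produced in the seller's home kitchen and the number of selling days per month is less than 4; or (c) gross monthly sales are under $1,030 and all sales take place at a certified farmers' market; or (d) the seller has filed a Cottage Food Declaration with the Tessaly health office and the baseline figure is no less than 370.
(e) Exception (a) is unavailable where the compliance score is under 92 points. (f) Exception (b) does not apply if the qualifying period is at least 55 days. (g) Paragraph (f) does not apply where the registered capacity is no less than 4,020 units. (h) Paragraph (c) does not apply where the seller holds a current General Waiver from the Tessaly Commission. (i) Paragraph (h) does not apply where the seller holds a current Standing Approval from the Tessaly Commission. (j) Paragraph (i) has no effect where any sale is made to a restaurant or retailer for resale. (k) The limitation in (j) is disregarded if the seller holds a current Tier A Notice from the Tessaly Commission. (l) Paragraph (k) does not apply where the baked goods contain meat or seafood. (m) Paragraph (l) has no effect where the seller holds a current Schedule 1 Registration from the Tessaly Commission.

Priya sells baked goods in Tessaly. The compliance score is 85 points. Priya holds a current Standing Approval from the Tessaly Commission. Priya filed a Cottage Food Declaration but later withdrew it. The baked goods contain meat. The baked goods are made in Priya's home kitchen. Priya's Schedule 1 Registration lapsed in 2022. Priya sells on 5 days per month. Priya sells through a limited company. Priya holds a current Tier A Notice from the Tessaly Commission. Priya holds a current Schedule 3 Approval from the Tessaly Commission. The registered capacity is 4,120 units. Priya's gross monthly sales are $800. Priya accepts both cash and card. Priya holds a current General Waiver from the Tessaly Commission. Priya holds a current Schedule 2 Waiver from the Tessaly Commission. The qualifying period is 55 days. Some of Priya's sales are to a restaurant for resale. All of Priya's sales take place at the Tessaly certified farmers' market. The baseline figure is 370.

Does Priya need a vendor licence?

Yes — Priya must hold a vendor licence.

Exception (a) does not apply: the seller operates through a limited company.
Exception (b) does not apply: the number of selling days per month is 5, not less than 4.
Exception (c) is satisfied on its face — gross monthly sales are $800, under the $1,030 limit; all sales are at a certified farmers' market. However, paragraphs (h)–(m) must be considered: (h) is engaged — a current General Waiver is held. (i) would limit (h) — a current Standing Approval is held — but (j) sets (i) aside: (j) is triggered — some sales are to a restaurant for resale. (k) is engaged (a current Tier A Notice is held), but is displaced by (l): (l) is engaged — the baked goods contain meat. (m) is not engaged (no current Schedule 1 Registration is held), so (l) stands. So (c) is unavailable.
Exception (d) does not apply: the Cottage Food Declaration was withdrawn.
No exception applies. The general rule governs.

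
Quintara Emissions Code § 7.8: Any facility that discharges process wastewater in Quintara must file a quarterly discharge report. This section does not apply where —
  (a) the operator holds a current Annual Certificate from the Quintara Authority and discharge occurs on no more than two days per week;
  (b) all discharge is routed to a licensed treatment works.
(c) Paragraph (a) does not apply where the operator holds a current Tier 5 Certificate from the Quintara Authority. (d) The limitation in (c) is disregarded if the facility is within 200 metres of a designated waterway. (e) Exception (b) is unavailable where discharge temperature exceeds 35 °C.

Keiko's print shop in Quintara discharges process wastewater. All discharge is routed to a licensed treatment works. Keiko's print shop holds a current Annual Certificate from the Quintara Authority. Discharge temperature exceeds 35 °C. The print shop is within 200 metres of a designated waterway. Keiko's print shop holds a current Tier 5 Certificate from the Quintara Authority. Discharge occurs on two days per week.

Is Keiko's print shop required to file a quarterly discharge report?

No — exception (a) applies; Keiko's print shop is not required to file a quarterly discharge report.

Exception (a): a current Annual Certificate is held; discharge occurs on no more than two days per week — every condition holds. As to paragraphs (c)–(d): (c) is triggered (a current Tier 5 Certificate is held), but is set aside by (d): (d) operates against (c): the print shop is within 200 m of a designated waterway. Exception (a) stands.
Exception (b) is satisfied on its face — discharge is routed to a licensed treatment works. However, paragraph (e) must be considered: (e) is triggered — discharge temperature exceeds 35 °C. Exception (b) does not apply.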